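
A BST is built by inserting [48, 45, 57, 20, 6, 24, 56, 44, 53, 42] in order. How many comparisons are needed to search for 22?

Search path for 22: 48 -> 45 -> 20 -> 24
Found: False
Comparisons: 4


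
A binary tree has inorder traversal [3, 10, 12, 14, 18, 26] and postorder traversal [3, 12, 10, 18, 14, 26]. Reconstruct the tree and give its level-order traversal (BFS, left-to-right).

Inorder:   [3, 10, 12, 14, 18, 26]
Postorder: [3, 12, 10, 18, 14, 26]
Algorithm: postorder visits root last, so walk postorder right-to-left;
each value is the root of the current inorder slice — split it at that
value, recurse on the right subtree first, then the left.
Recursive splits:
  root=26; inorder splits into left=[3, 10, 12, 14, 18], right=[]
  root=14; inorder splits into left=[3, 10, 12], right=[18]
  root=18; inorder splits into left=[], right=[]
  root=10; inorder splits into left=[3], right=[12]
  root=12; inorder splits into left=[], right=[]
  root=3; inorder splits into left=[], right=[]
Reconstructed level-order: [26, 14, 10, 18, 3, 12]


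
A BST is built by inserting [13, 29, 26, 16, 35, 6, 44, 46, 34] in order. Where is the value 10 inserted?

Starting tree (level order): [13, 6, 29, None, None, 26, 35, 16, None, 34, 44, None, None, None, None, None, 46]
Insertion path: 13 -> 6
Result: insert 10 as right child of 6
Final tree (level order): [13, 6, 29, None, 10, 26, 35, None, None, 16, None, 34, 44, None, None, None, None, None, 46]


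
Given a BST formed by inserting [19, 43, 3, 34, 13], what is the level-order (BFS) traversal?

Tree insertion order: [19, 43, 3, 34, 13]
Tree (level-order array): [19, 3, 43, None, 13, 34]
BFS from the root, enqueuing left then right child of each popped node:
  queue [19] -> pop 19, enqueue [3, 43], visited so far: [19]
  queue [3, 43] -> pop 3, enqueue [13], visited so far: [19, 3]
  queue [43, 13] -> pop 43, enqueue [34], visited so far: [19, 3, 43]
  queue [13, 34] -> pop 13, enqueue [none], visited so far: [19, 3, 43, 13]
  queue [34] -> pop 34, enqueue [none], visited so far: [19, 3, 43, 13, 34]
Result: [19, 3, 43, 13, 34]


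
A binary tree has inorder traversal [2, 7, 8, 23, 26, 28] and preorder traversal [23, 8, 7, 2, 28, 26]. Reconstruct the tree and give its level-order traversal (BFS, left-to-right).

Inorder:  [2, 7, 8, 23, 26, 28]
Preorder: [23, 8, 7, 2, 28, 26]
Algorithm: preorder visits root first, so consume preorder in order;
for each root, split the current inorder slice at that value into
left-subtree inorder and right-subtree inorder, then recurse.
Recursive splits:
  root=23; inorder splits into left=[2, 7, 8], right=[26, 28]
  root=8; inorder splits into left=[2, 7], right=[]
  root=7; inorder splits into left=[2], right=[]
  root=2; inorder splits into left=[], right=[]
  root=28; inorder splits into left=[26], right=[]
  root=26; inorder splits into left=[], right=[]
Reconstructed level-order: [23, 8, 28, 7, 26, 2]


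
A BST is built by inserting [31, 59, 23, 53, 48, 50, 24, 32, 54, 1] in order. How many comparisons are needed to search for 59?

Search path for 59: 31 -> 59
Found: True
Comparisons: 2


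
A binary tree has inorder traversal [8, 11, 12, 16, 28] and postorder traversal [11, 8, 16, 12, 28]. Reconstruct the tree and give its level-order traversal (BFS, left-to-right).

Inorder:   [8, 11, 12, 16, 28]
Postorder: [11, 8, 16, 12, 28]
Algorithm: postorder visits root last, so walk postorder right-to-left;
each value is the root of the current inorder slice — split it at that
value, recurse on the right subtree first, then the left.
Recursive splits:
  root=28; inorder splits into left=[8, 11, 12, 16], right=[]
  root=12; inorder splits into left=[8, 11], right=[16]
  root=16; inorder splits into left=[], right=[]
  root=8; inorder splits into left=[], right=[11]
  root=11; inorder splits into left=[], right=[]
Reconstructed level-order: [28, 12, 8, 16, 11]


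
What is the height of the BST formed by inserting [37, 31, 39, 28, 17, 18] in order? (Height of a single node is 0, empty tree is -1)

Insertion order: [37, 31, 39, 28, 17, 18]
Tree (level-order array): [37, 31, 39, 28, None, None, None, 17, None, None, 18]
Compute height bottom-up (empty subtree = -1):
  height(18) = 1 + max(-1, -1) = 0
  height(17) = 1 + max(-1, 0) = 1
  height(28) = 1 + max(1, -1) = 2
  height(31) = 1 + max(2, -1) = 3
  height(39) = 1 + max(-1, -1) = 0
  height(37) = 1 + max(3, 0) = 4
Height = 4


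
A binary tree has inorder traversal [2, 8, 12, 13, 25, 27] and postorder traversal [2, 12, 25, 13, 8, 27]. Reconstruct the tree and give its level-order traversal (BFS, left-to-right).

Inorder:   [2, 8, 12, 13, 25, 27]
Postorder: [2, 12, 25, 13, 8, 27]
Algorithm: postorder visits root last, so walk postorder right-to-left;
each value is the root of the current inorder slice — split it at that
value, recurse on the right subtree first, then the left.
Recursive splits:
  root=27; inorder splits into left=[2, 8, 12, 13, 25], right=[]
  root=8; inorder splits into left=[2], right=[12, 13, 25]
  root=13; inorder splits into left=[12], right=[25]
  root=25; inorder splits into left=[], right=[]
  root=12; inorder splits into left=[], right=[]
  root=2; inorder splits into left=[], right=[]
Reconstructed level-order: [27, 8, 2, 13, 12, 25]


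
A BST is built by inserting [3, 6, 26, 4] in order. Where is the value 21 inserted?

Starting tree (level order): [3, None, 6, 4, 26]
Insertion path: 3 -> 6 -> 26
Result: insert 21 as left child of 26
Final tree (level order): [3, None, 6, 4, 26, None, None, 21]


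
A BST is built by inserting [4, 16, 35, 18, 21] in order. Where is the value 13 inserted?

Starting tree (level order): [4, None, 16, None, 35, 18, None, None, 21]
Insertion path: 4 -> 16
Result: insert 13 as left child of 16
Final tree (level order): [4, None, 16, 13, 35, None, None, 18, None, None, 21]


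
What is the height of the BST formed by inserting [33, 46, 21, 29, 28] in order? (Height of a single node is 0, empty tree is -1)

Insertion order: [33, 46, 21, 29, 28]
Tree (level-order array): [33, 21, 46, None, 29, None, None, 28]
Compute height bottom-up (empty subtree = -1):
  height(28) = 1 + max(-1, -1) = 0
  height(29) = 1 + max(0, -1) = 1
  height(21) = 1 + max(-1, 1) = 2
  height(46) = 1 + max(-1, -1) = 0
  height(33) = 1 + max(2, 0) = 3
Height = 3


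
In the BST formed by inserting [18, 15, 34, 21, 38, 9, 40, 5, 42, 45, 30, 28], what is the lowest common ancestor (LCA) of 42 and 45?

Tree insertion order: [18, 15, 34, 21, 38, 9, 40, 5, 42, 45, 30, 28]
Tree (level-order array): [18, 15, 34, 9, None, 21, 38, 5, None, None, 30, None, 40, None, None, 28, None, None, 42, None, None, None, 45]
In a BST, the LCA of p=42, q=45 is the first node v on the
root-to-leaf path with p <= v <= q (go left if both < v, right if both > v).
Walk from root:
  at 18: both 42 and 45 > 18, go right
  at 34: both 42 and 45 > 34, go right
  at 38: both 42 and 45 > 38, go right
  at 40: both 42 and 45 > 40, go right
  at 42: 42 <= 42 <= 45, this is the LCA
LCA = 42


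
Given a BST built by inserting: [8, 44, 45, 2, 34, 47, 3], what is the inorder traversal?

Tree insertion order: [8, 44, 45, 2, 34, 47, 3]
Tree (level-order array): [8, 2, 44, None, 3, 34, 45, None, None, None, None, None, 47]
Inorder traversal: [2, 3, 8, 34, 44, 45, 47]


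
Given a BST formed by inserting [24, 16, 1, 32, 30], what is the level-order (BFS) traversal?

Tree insertion order: [24, 16, 1, 32, 30]
Tree (level-order array): [24, 16, 32, 1, None, 30]
BFS from the root, enqueuing left then right child of each popped node:
  queue [24] -> pop 24, enqueue [16, 32], visited so far: [24]
  queue [16, 32] -> pop 16, enqueue [1], visited so far: [24, 16]
  queue [32, 1] -> pop 32, enqueue [30], visited so far: [24, 16, 32]
  queue [1, 30] -> pop 1, enqueue [none], visited so far: [24, 16, 32, 1]
  queue [30] -> pop 30, enqueue [none], visited so far: [24, 16, 32, 1, 30]
Result: [24, 16, 32, 1, 30]


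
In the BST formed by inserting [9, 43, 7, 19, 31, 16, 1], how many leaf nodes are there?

Tree built from: [9, 43, 7, 19, 31, 16, 1]
Tree (level-order array): [9, 7, 43, 1, None, 19, None, None, None, 16, 31]
Rule: A leaf has 0 children.
Per-node child counts:
  node 9: 2 child(ren)
  node 7: 1 child(ren)
  node 1: 0 child(ren)
  node 43: 1 child(ren)
  node 19: 2 child(ren)
  node 16: 0 child(ren)
  node 31: 0 child(ren)
Matching nodes: [1, 16, 31]
Count of leaf nodes: 3


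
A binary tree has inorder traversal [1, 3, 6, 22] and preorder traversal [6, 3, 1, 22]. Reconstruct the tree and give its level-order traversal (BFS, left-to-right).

Inorder:  [1, 3, 6, 22]
Preorder: [6, 3, 1, 22]
Algorithm: preorder visits root first, so consume preorder in order;
for each root, split the current inorder slice at that value into
left-subtree inorder and right-subtree inorder, then recurse.
Recursive splits:
  root=6; inorder splits into left=[1, 3], right=[22]
  root=3; inorder splits into left=[1], right=[]
  root=1; inorder splits into left=[], right=[]
  root=22; inorder splits into left=[], right=[]
Reconstructed level-order: [6, 3, 22, 1]


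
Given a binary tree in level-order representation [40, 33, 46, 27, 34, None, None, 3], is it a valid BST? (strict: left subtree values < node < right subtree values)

Level-order array: [40, 33, 46, 27, 34, None, None, 3]
Validate using subtree bounds (lo, hi): at each node, require lo < value < hi,
then recurse left with hi=value and right with lo=value.
Preorder trace (stopping at first violation):
  at node 40 with bounds (-inf, +inf): OK
  at node 33 with bounds (-inf, 40): OK
  at node 27 with bounds (-inf, 33): OK
  at node 3 with bounds (-inf, 27): OK
  at node 34 with bounds (33, 40): OK
  at node 46 with bounds (40, +inf): OK
No violation found at any node.
Result: Valid BST


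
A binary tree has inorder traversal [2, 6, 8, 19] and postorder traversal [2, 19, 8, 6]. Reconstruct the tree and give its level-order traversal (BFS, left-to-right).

Inorder:   [2, 6, 8, 19]
Postorder: [2, 19, 8, 6]
Algorithm: postorder visits root last, so walk postorder right-to-left;
each value is the root of the current inorder slice — split it at that
value, recurse on the right subtree first, then the left.
Recursive splits:
  root=6; inorder splits into left=[2], right=[8, 19]
  root=8; inorder splits into left=[], right=[19]
  root=19; inorder splits into left=[], right=[]
  root=2; inorder splits into left=[], right=[]
Reconstructed level-order: [6, 2, 8, 19]


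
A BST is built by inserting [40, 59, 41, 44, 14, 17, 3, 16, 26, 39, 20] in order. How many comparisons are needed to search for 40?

Search path for 40: 40
Found: True
Comparisons: 1


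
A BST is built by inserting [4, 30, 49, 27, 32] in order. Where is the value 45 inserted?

Starting tree (level order): [4, None, 30, 27, 49, None, None, 32]
Insertion path: 4 -> 30 -> 49 -> 32
Result: insert 45 as right child of 32
Final tree (level order): [4, None, 30, 27, 49, None, None, 32, None, None, 45]


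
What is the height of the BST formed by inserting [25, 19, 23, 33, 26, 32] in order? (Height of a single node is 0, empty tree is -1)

Insertion order: [25, 19, 23, 33, 26, 32]
Tree (level-order array): [25, 19, 33, None, 23, 26, None, None, None, None, 32]
Compute height bottom-up (empty subtree = -1):
  height(23) = 1 + max(-1, -1) = 0
  height(19) = 1 + max(-1, 0) = 1
  height(32) = 1 + max(-1, -1) = 0
  height(26) = 1 + max(-1, 0) = 1
  height(33) = 1 + max(1, -1) = 2
  height(25) = 1 + max(1, 2) = 3
Height = 3


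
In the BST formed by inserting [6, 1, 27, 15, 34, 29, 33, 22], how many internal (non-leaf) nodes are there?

Tree built from: [6, 1, 27, 15, 34, 29, 33, 22]
Tree (level-order array): [6, 1, 27, None, None, 15, 34, None, 22, 29, None, None, None, None, 33]
Rule: An internal node has at least one child.
Per-node child counts:
  node 6: 2 child(ren)
  node 1: 0 child(ren)
  node 27: 2 child(ren)
  node 15: 1 child(ren)
  node 22: 0 child(ren)
  node 34: 1 child(ren)
  node 29: 1 child(ren)
  node 33: 0 child(ren)
Matching nodes: [6, 27, 15, 34, 29]
Count of internal (non-leaf) nodes: 5


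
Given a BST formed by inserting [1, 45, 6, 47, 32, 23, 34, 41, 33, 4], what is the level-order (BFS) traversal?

Tree insertion order: [1, 45, 6, 47, 32, 23, 34, 41, 33, 4]
Tree (level-order array): [1, None, 45, 6, 47, 4, 32, None, None, None, None, 23, 34, None, None, 33, 41]
BFS from the root, enqueuing left then right child of each popped node:
  queue [1] -> pop 1, enqueue [45], visited so far: [1]
  queue [45] -> pop 45, enqueue [6, 47], visited so far: [1, 45]
  queue [6, 47] -> pop 6, enqueue [4, 32], visited so far: [1, 45, 6]
  queue [47, 4, 32] -> pop 47, enqueue [none], visited so far: [1, 45, 6, 47]
  queue [4, 32] -> pop 4, enqueue [none], visited so far: [1, 45, 6, 47, 4]
  queue [32] -> pop 32, enqueue [23, 34], visited so far: [1, 45, 6, 47, 4, 32]
  queue [23, 34] -> pop 23, enqueue [none], visited so far: [1, 45, 6, 47, 4, 32, 23]
  queue [34] -> pop 34, enqueue [33, 41], visited so far: [1, 45, 6, 47, 4, 32, 23, 34]
  queue [33, 41] -> pop 33, enqueue [none], visited so far: [1, 45, 6, 47, 4, 32, 23, 34, 33]
  queue [41] -> pop 41, enqueue [none], visited so far: [1, 45, 6, 47, 4, 32, 23, 34, 33, 41]
Result: [1, 45, 6, 47, 4, 32, 23, 34, 33, 41]


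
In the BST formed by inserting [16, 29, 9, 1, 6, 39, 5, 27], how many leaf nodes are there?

Tree built from: [16, 29, 9, 1, 6, 39, 5, 27]
Tree (level-order array): [16, 9, 29, 1, None, 27, 39, None, 6, None, None, None, None, 5]
Rule: A leaf has 0 children.
Per-node child counts:
  node 16: 2 child(ren)
  node 9: 1 child(ren)
  node 1: 1 child(ren)
  node 6: 1 child(ren)
  node 5: 0 child(ren)
  node 29: 2 child(ren)
  node 27: 0 child(ren)
  node 39: 0 child(ren)
Matching nodes: [5, 27, 39]
Count of leaf nodes: 3


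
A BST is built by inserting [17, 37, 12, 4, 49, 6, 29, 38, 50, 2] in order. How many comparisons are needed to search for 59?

Search path for 59: 17 -> 37 -> 49 -> 50
Found: False
Comparisons: 4


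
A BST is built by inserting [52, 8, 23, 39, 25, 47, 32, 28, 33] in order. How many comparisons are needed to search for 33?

Search path for 33: 52 -> 8 -> 23 -> 39 -> 25 -> 32 -> 33
Found: True
Comparisons: 7


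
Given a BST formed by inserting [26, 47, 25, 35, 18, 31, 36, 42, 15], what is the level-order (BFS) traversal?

Tree insertion order: [26, 47, 25, 35, 18, 31, 36, 42, 15]
Tree (level-order array): [26, 25, 47, 18, None, 35, None, 15, None, 31, 36, None, None, None, None, None, 42]
BFS from the root, enqueuing left then right child of each popped node:
  queue [26] -> pop 26, enqueue [25, 47], visited so far: [26]
  queue [25, 47] -> pop 25, enqueue [18], visited so far: [26, 25]
  queue [47, 18] -> pop 47, enqueue [35], visited so far: [26, 25, 47]
  queue [18, 35] -> pop 18, enqueue [15], visited so far: [26, 25, 47, 18]
  queue [35, 15] -> pop 35, enqueue [31, 36], visited so far: [26, 25, 47, 18, 35]
  queue [15, 31, 36] -> pop 15, enqueue [none], visited so far: [26, 25, 47, 18, 35, 15]
  queue [31, 36] -> pop 31, enqueue [none], visited so far: [26, 25, 47, 18, 35, 15, 31]
  queue [36] -> pop 36, enqueue [42], visited so far: [26, 25, 47, 18, 35, 15, 31, 36]
  queue [42] -> pop 42, enqueue [none], visited so far: [26, 25, 47, 18, 35, 15, 31, 36, 42]
Result: [26, 25, 47, 18, 35, 15, 31, 36, 42]


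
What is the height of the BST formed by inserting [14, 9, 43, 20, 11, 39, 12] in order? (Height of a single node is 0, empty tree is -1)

Insertion order: [14, 9, 43, 20, 11, 39, 12]
Tree (level-order array): [14, 9, 43, None, 11, 20, None, None, 12, None, 39]
Compute height bottom-up (empty subtree = -1):
  height(12) = 1 + max(-1, -1) = 0
  height(11) = 1 + max(-1, 0) = 1
  height(9) = 1 + max(-1, 1) = 2
  height(39) = 1 + max(-1, -1) = 0
  height(20) = 1 + max(-1, 0) = 1
  height(43) = 1 + max(1, -1) = 2
  height(14) = 1 + max(2, 2) = 3
Height = 3


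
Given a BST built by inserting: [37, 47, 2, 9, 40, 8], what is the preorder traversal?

Tree insertion order: [37, 47, 2, 9, 40, 8]
Tree (level-order array): [37, 2, 47, None, 9, 40, None, 8]
Preorder traversal: [37, 2, 9, 8, 47, 40]


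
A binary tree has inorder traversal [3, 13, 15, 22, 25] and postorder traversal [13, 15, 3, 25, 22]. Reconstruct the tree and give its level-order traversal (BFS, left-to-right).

Inorder:   [3, 13, 15, 22, 25]
Postorder: [13, 15, 3, 25, 22]
Algorithm: postorder visits root last, so walk postorder right-to-left;
each value is the root of the current inorder slice — split it at that
value, recurse on the right subtree first, then the left.
Recursive splits:
  root=22; inorder splits into left=[3, 13, 15], right=[25]
  root=25; inorder splits into left=[], right=[]
  root=3; inorder splits into left=[], right=[13, 15]
  root=15; inorder splits into left=[13], right=[]
  root=13; inorder splits into left=[], right=[]
Reconstructed level-order: [22, 3, 25, 15, 13]


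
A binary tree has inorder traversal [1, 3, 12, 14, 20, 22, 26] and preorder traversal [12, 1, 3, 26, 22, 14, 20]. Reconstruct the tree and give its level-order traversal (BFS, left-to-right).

Inorder:  [1, 3, 12, 14, 20, 22, 26]
Preorder: [12, 1, 3, 26, 22, 14, 20]
Algorithm: preorder visits root first, so consume preorder in order;
for each root, split the current inorder slice at that value into
left-subtree inorder and right-subtree inorder, then recurse.
Recursive splits:
  root=12; inorder splits into left=[1, 3], right=[14, 20, 22, 26]
  root=1; inorder splits into left=[], right=[3]
  root=3; inorder splits into left=[], right=[]
  root=26; inorder splits into left=[14, 20, 22], right=[]
  root=22; inorder splits into left=[14, 20], right=[]
  root=14; inorder splits into left=[], right=[20]
  root=20; inorder splits into left=[], right=[]
Reconstructed level-order: [12, 1, 26, 3, 22, 14, 20]


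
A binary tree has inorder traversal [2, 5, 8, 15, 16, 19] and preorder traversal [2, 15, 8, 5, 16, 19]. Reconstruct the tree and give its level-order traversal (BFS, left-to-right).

Inorder:  [2, 5, 8, 15, 16, 19]
Preorder: [2, 15, 8, 5, 16, 19]
Algorithm: preorder visits root first, so consume preorder in order;
for each root, split the current inorder slice at that value into
left-subtree inorder and right-subtree inorder, then recurse.
Recursive splits:
  root=2; inorder splits into left=[], right=[5, 8, 15, 16, 19]
  root=15; inorder splits into left=[5, 8], right=[16, 19]
  root=8; inorder splits into left=[5], right=[]
  root=5; inorder splits into left=[], right=[]
  root=16; inorder splits into left=[], right=[19]
  root=19; inorder splits into left=[], right=[]
Reconstructed level-order: [2, 15, 8, 16, 5, 19]


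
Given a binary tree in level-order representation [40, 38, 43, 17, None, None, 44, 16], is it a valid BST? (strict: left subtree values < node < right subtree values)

Level-order array: [40, 38, 43, 17, None, None, 44, 16]
Validate using subtree bounds (lo, hi): at each node, require lo < value < hi,
then recurse left with hi=value and right with lo=value.
Preorder trace (stopping at first violation):
  at node 40 with bounds (-inf, +inf): OK
  at node 38 with bounds (-inf, 40): OK
  at node 17 with bounds (-inf, 38): OK
  at node 16 with bounds (-inf, 17): OK
  at node 43 with bounds (40, +inf): OK
  at node 44 with bounds (43, +inf): OK
No violation found at any node.
Result: Valid BST


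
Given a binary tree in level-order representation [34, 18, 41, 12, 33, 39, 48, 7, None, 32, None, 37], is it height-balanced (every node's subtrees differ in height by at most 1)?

Tree (level-order array): [34, 18, 41, 12, 33, 39, 48, 7, None, 32, None, 37]
Definition: a tree is height-balanced if, at every node, |h(left) - h(right)| <= 1 (empty subtree has height -1).
Bottom-up per-node check:
  node 7: h_left=-1, h_right=-1, diff=0 [OK], height=0
  node 12: h_left=0, h_right=-1, diff=1 [OK], height=1
  node 32: h_left=-1, h_right=-1, diff=0 [OK], height=0
  node 33: h_left=0, h_right=-1, diff=1 [OK], height=1
  node 18: h_left=1, h_right=1, diff=0 [OK], height=2
  node 37: h_left=-1, h_right=-1, diff=0 [OK], height=0
  node 39: h_left=0, h_right=-1, diff=1 [OK], height=1
  node 48: h_left=-1, h_right=-1, diff=0 [OK], height=0
  node 41: h_left=1, h_right=0, diff=1 [OK], height=2
  node 34: h_left=2, h_right=2, diff=0 [OK], height=3
All nodes satisfy the balance condition.
Result: Balanced


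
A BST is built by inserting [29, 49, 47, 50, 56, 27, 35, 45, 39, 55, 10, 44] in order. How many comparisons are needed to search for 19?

Search path for 19: 29 -> 27 -> 10
Found: False
Comparisons: 3


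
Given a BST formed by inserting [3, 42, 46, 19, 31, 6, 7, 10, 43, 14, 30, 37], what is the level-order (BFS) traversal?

Tree insertion order: [3, 42, 46, 19, 31, 6, 7, 10, 43, 14, 30, 37]
Tree (level-order array): [3, None, 42, 19, 46, 6, 31, 43, None, None, 7, 30, 37, None, None, None, 10, None, None, None, None, None, 14]
BFS from the root, enqueuing left then right child of each popped node:
  queue [3] -> pop 3, enqueue [42], visited so far: [3]
  queue [42] -> pop 42, enqueue [19, 46], visited so far: [3, 42]
  queue [19, 46] -> pop 19, enqueue [6, 31], visited so far: [3, 42, 19]
  queue [46, 6, 31] -> pop 46, enqueue [43], visited so far: [3, 42, 19, 46]
  queue [6, 31, 43] -> pop 6, enqueue [7], visited so far: [3, 42, 19, 46, 6]
  queue [31, 43, 7] -> pop 31, enqueue [30, 37], visited so far: [3, 42, 19, 46, 6, 31]
  queue [43, 7, 30, 37] -> pop 43, enqueue [none], visited so far: [3, 42, 19, 46, 6, 31, 43]
  queue [7, 30, 37] -> pop 7, enqueue [10], visited so far: [3, 42, 19, 46, 6, 31, 43, 7]
  queue [30, 37, 10] -> pop 30, enqueue [none], visited so far: [3, 42, 19, 46, 6, 31, 43, 7, 30]
  queue [37, 10] -> pop 37, enqueue [none], visited so far: [3, 42, 19, 46, 6, 31, 43, 7, 30, 37]
  queue [10] -> pop 10, enqueue [14], visited so far: [3, 42, 19, 46, 6, 31, 43, 7, 30, 37, 10]
  queue [14] -> pop 14, enqueue [none], visited so far: [3, 42, 19, 46, 6, 31, 43, 7, 30, 37, 10, 14]
Result: [3, 42, 19, 46, 6, 31, 43, 7, 30, 37, 10, 14]


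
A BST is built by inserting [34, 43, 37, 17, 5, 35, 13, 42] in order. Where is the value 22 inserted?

Starting tree (level order): [34, 17, 43, 5, None, 37, None, None, 13, 35, 42]
Insertion path: 34 -> 17
Result: insert 22 as right child of 17
Final tree (level order): [34, 17, 43, 5, 22, 37, None, None, 13, None, None, 35, 42]


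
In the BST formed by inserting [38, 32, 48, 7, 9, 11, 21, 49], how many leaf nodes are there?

Tree built from: [38, 32, 48, 7, 9, 11, 21, 49]
Tree (level-order array): [38, 32, 48, 7, None, None, 49, None, 9, None, None, None, 11, None, 21]
Rule: A leaf has 0 children.
Per-node child counts:
  node 38: 2 child(ren)
  node 32: 1 child(ren)
  node 7: 1 child(ren)
  node 9: 1 child(ren)
  node 11: 1 child(ren)
  node 21: 0 child(ren)
  node 48: 1 child(ren)
  node 49: 0 child(ren)
Matching nodes: [21, 49]
Count of leaf nodes: 2


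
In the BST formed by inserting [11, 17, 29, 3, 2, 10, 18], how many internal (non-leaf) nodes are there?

Tree built from: [11, 17, 29, 3, 2, 10, 18]
Tree (level-order array): [11, 3, 17, 2, 10, None, 29, None, None, None, None, 18]
Rule: An internal node has at least one child.
Per-node child counts:
  node 11: 2 child(ren)
  node 3: 2 child(ren)
  node 2: 0 child(ren)
  node 10: 0 child(ren)
  node 17: 1 child(ren)
  node 29: 1 child(ren)
  node 18: 0 child(ren)
Matching nodes: [11, 3, 17, 29]
Count of internal (non-leaf) nodes: 4


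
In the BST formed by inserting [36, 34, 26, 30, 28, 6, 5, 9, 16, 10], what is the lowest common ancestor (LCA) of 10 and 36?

Tree insertion order: [36, 34, 26, 30, 28, 6, 5, 9, 16, 10]
Tree (level-order array): [36, 34, None, 26, None, 6, 30, 5, 9, 28, None, None, None, None, 16, None, None, 10]
In a BST, the LCA of p=10, q=36 is the first node v on the
root-to-leaf path with p <= v <= q (go left if both < v, right if both > v).
Walk from root:
  at 36: 10 <= 36 <= 36, this is the LCA
LCA = 36


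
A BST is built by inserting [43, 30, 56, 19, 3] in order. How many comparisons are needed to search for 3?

Search path for 3: 43 -> 30 -> 19 -> 3
Found: True
Comparisons: 4


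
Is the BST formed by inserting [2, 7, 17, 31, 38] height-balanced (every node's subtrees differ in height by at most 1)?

Tree (level-order array): [2, None, 7, None, 17, None, 31, None, 38]
Definition: a tree is height-balanced if, at every node, |h(left) - h(right)| <= 1 (empty subtree has height -1).
Bottom-up per-node check:
  node 38: h_left=-1, h_right=-1, diff=0 [OK], height=0
  node 31: h_left=-1, h_right=0, diff=1 [OK], height=1
  node 17: h_left=-1, h_right=1, diff=2 [FAIL (|-1-1|=2 > 1)], height=2
  node 7: h_left=-1, h_right=2, diff=3 [FAIL (|-1-2|=3 > 1)], height=3
  node 2: h_left=-1, h_right=3, diff=4 [FAIL (|-1-3|=4 > 1)], height=4
Node 17 violates the condition: |-1 - 1| = 2 > 1.
Result: Not balanced


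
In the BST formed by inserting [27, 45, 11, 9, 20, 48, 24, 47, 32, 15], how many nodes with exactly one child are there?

Tree built from: [27, 45, 11, 9, 20, 48, 24, 47, 32, 15]
Tree (level-order array): [27, 11, 45, 9, 20, 32, 48, None, None, 15, 24, None, None, 47]
Rule: These are nodes with exactly 1 non-null child.
Per-node child counts:
  node 27: 2 child(ren)
  node 11: 2 child(ren)
  node 9: 0 child(ren)
  node 20: 2 child(ren)
  node 15: 0 child(ren)
  node 24: 0 child(ren)
  node 45: 2 child(ren)
  node 32: 0 child(ren)
  node 48: 1 child(ren)
  node 47: 0 child(ren)
Matching nodes: [48]
Count of nodes with exactly one child: 1


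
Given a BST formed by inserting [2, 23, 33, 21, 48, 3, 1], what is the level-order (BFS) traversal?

Tree insertion order: [2, 23, 33, 21, 48, 3, 1]
Tree (level-order array): [2, 1, 23, None, None, 21, 33, 3, None, None, 48]
BFS from the root, enqueuing left then right child of each popped node:
  queue [2] -> pop 2, enqueue [1, 23], visited so far: [2]
  queue [1, 23] -> pop 1, enqueue [none], visited so far: [2, 1]
  queue [23] -> pop 23, enqueue [21, 33], visited so far: [2, 1, 23]
  queue [21, 33] -> pop 21, enqueue [3], visited so far: [2, 1, 23, 21]
  queue [33, 3] -> pop 33, enqueue [48], visited so far: [2, 1, 23, 21, 33]
  queue [3, 48] -> pop 3, enqueue [none], visited so far: [2, 1, 23, 21, 33, 3]
  queue [48] -> pop 48, enqueue [none], visited so far: [2, 1, 23, 21, 33, 3, 48]
Result: [2, 1, 23, 21, 33, 3, 48]


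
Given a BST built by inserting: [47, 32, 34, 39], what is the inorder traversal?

Tree insertion order: [47, 32, 34, 39]
Tree (level-order array): [47, 32, None, None, 34, None, 39]
Inorder traversal: [32, 34, 39, 47]


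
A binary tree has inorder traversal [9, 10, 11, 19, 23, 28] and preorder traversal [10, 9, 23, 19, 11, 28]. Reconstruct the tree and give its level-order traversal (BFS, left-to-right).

Inorder:  [9, 10, 11, 19, 23, 28]
Preorder: [10, 9, 23, 19, 11, 28]
Algorithm: preorder visits root first, so consume preorder in order;
for each root, split the current inorder slice at that value into
left-subtree inorder and right-subtree inorder, then recurse.
Recursive splits:
  root=10; inorder splits into left=[9], right=[11, 19, 23, 28]
  root=9; inorder splits into left=[], right=[]
  root=23; inorder splits into left=[11, 19], right=[28]
  root=19; inorder splits into left=[11], right=[]
  root=11; inorder splits into left=[], right=[]
  root=28; inorder splits into left=[], right=[]
Reconstructed level-order: [10, 9, 23, 19, 28, 11]


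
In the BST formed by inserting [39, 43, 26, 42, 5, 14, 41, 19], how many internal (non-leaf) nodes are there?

Tree built from: [39, 43, 26, 42, 5, 14, 41, 19]
Tree (level-order array): [39, 26, 43, 5, None, 42, None, None, 14, 41, None, None, 19]
Rule: An internal node has at least one child.
Per-node child counts:
  node 39: 2 child(ren)
  node 26: 1 child(ren)
  node 5: 1 child(ren)
  node 14: 1 child(ren)
  node 19: 0 child(ren)
  node 43: 1 child(ren)
  node 42: 1 child(ren)
  node 41: 0 child(ren)
Matching nodes: [39, 26, 5, 14, 43, 42]
Count of internal (non-leaf) nodes: 6


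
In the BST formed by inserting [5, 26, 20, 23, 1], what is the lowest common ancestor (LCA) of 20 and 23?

Tree insertion order: [5, 26, 20, 23, 1]
Tree (level-order array): [5, 1, 26, None, None, 20, None, None, 23]
In a BST, the LCA of p=20, q=23 is the first node v on the
root-to-leaf path with p <= v <= q (go left if both < v, right if both > v).
Walk from root:
  at 5: both 20 and 23 > 5, go right
  at 26: both 20 and 23 < 26, go left
  at 20: 20 <= 20 <= 23, this is the LCA
LCA = 20


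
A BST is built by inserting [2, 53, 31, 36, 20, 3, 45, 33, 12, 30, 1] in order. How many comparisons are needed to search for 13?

Search path for 13: 2 -> 53 -> 31 -> 20 -> 3 -> 12
Found: False
Comparisons: 6


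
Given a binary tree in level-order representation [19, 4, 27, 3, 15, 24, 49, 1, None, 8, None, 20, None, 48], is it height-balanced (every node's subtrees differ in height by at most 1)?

Tree (level-order array): [19, 4, 27, 3, 15, 24, 49, 1, None, 8, None, 20, None, 48]
Definition: a tree is height-balanced if, at every node, |h(left) - h(right)| <= 1 (empty subtree has height -1).
Bottom-up per-node check:
  node 1: h_left=-1, h_right=-1, diff=0 [OK], height=0
  node 3: h_left=0, h_right=-1, diff=1 [OK], height=1
  node 8: h_left=-1, h_right=-1, diff=0 [OK], height=0
  node 15: h_left=0, h_right=-1, diff=1 [OK], height=1
  node 4: h_left=1, h_right=1, diff=0 [OK], height=2
  node 20: h_left=-1, h_right=-1, diff=0 [OK], height=0
  node 24: h_left=0, h_right=-1, diff=1 [OK], height=1
  node 48: h_left=-1, h_right=-1, diff=0 [OK], height=0
  node 49: h_left=0, h_right=-1, diff=1 [OK], height=1
  node 27: h_left=1, h_right=1, diff=0 [OK], height=2
  node 19: h_left=2, h_right=2, diff=0 [OK], height=3
All nodes satisfy the balance condition.
Result: Balanced


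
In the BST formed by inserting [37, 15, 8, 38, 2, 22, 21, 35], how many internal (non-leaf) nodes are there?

Tree built from: [37, 15, 8, 38, 2, 22, 21, 35]
Tree (level-order array): [37, 15, 38, 8, 22, None, None, 2, None, 21, 35]
Rule: An internal node has at least one child.
Per-node child counts:
  node 37: 2 child(ren)
  node 15: 2 child(ren)
  node 8: 1 child(ren)
  node 2: 0 child(ren)
  node 22: 2 child(ren)
  node 21: 0 child(ren)
  node 35: 0 child(ren)
  node 38: 0 child(ren)
Matching nodes: [37, 15, 8, 22]
Count of internal (non-leaf) nodes: 4


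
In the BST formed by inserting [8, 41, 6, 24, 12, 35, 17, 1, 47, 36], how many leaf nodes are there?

Tree built from: [8, 41, 6, 24, 12, 35, 17, 1, 47, 36]
Tree (level-order array): [8, 6, 41, 1, None, 24, 47, None, None, 12, 35, None, None, None, 17, None, 36]
Rule: A leaf has 0 children.
Per-node child counts:
  node 8: 2 child(ren)
  node 6: 1 child(ren)
  node 1: 0 child(ren)
  node 41: 2 child(ren)
  node 24: 2 child(ren)
  node 12: 1 child(ren)
  node 17: 0 child(ren)
  node 35: 1 child(ren)
  node 36: 0 child(ren)
  node 47: 0 child(ren)
Matching nodes: [1, 17, 36, 47]
Count of leaf nodes: 4


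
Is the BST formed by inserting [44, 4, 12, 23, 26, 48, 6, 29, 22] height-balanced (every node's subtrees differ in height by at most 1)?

Tree (level-order array): [44, 4, 48, None, 12, None, None, 6, 23, None, None, 22, 26, None, None, None, 29]
Definition: a tree is height-balanced if, at every node, |h(left) - h(right)| <= 1 (empty subtree has height -1).
Bottom-up per-node check:
  node 6: h_left=-1, h_right=-1, diff=0 [OK], height=0
  node 22: h_left=-1, h_right=-1, diff=0 [OK], height=0
  node 29: h_left=-1, h_right=-1, diff=0 [OK], height=0
  node 26: h_left=-1, h_right=0, diff=1 [OK], height=1
  node 23: h_left=0, h_right=1, diff=1 [OK], height=2
  node 12: h_left=0, h_right=2, diff=2 [FAIL (|0-2|=2 > 1)], height=3
  node 4: h_left=-1, h_right=3, diff=4 [FAIL (|-1-3|=4 > 1)], height=4
  node 48: h_left=-1, h_right=-1, diff=0 [OK], height=0
  node 44: h_left=4, h_right=0, diff=4 [FAIL (|4-0|=4 > 1)], height=5
Node 12 violates the condition: |0 - 2| = 2 > 1.
Result: Not balanced


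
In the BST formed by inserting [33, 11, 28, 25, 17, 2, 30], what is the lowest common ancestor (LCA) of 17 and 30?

Tree insertion order: [33, 11, 28, 25, 17, 2, 30]
Tree (level-order array): [33, 11, None, 2, 28, None, None, 25, 30, 17]
In a BST, the LCA of p=17, q=30 is the first node v on the
root-to-leaf path with p <= v <= q (go left if both < v, right if both > v).
Walk from root:
  at 33: both 17 and 30 < 33, go left
  at 11: both 17 and 30 > 11, go right
  at 28: 17 <= 28 <= 30, this is the LCA
LCA = 28


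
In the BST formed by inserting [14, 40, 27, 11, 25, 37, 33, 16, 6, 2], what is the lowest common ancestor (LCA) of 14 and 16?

Tree insertion order: [14, 40, 27, 11, 25, 37, 33, 16, 6, 2]
Tree (level-order array): [14, 11, 40, 6, None, 27, None, 2, None, 25, 37, None, None, 16, None, 33]
In a BST, the LCA of p=14, q=16 is the first node v on the
root-to-leaf path with p <= v <= q (go left if both < v, right if both > v).
Walk from root:
  at 14: 14 <= 14 <= 16, this is the LCA
LCA = 14


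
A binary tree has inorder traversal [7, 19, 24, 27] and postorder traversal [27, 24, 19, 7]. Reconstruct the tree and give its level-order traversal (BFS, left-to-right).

Inorder:   [7, 19, 24, 27]
Postorder: [27, 24, 19, 7]
Algorithm: postorder visits root last, so walk postorder right-to-left;
each value is the root of the current inorder slice — split it at that
value, recurse on the right subtree first, then the left.
Recursive splits:
  root=7; inorder splits into left=[], right=[19, 24, 27]
  root=19; inorder splits into left=[], right=[24, 27]
  root=24; inorder splits into left=[], right=[27]
  root=27; inorder splits into left=[], right=[]
Reconstructed level-order: [7, 19, 24, 27]


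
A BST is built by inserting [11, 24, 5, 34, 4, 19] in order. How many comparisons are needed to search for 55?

Search path for 55: 11 -> 24 -> 34
Found: False
Comparisons: 3


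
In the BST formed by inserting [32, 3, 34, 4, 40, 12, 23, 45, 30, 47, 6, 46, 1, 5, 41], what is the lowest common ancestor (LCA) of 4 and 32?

Tree insertion order: [32, 3, 34, 4, 40, 12, 23, 45, 30, 47, 6, 46, 1, 5, 41]
Tree (level-order array): [32, 3, 34, 1, 4, None, 40, None, None, None, 12, None, 45, 6, 23, 41, 47, 5, None, None, 30, None, None, 46]
In a BST, the LCA of p=4, q=32 is the first node v on the
root-to-leaf path with p <= v <= q (go left if both < v, right if both > v).
Walk from root:
  at 32: 4 <= 32 <= 32, this is the LCA
LCA = 32


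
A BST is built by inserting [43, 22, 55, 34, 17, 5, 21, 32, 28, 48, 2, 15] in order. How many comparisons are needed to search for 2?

Search path for 2: 43 -> 22 -> 17 -> 5 -> 2
Found: True
Comparisons: 5


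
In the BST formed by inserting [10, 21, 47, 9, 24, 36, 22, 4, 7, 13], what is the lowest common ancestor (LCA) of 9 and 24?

Tree insertion order: [10, 21, 47, 9, 24, 36, 22, 4, 7, 13]
Tree (level-order array): [10, 9, 21, 4, None, 13, 47, None, 7, None, None, 24, None, None, None, 22, 36]
In a BST, the LCA of p=9, q=24 is the first node v on the
root-to-leaf path with p <= v <= q (go left if both < v, right if both > v).
Walk from root:
  at 10: 9 <= 10 <= 24, this is the LCA
LCA = 10


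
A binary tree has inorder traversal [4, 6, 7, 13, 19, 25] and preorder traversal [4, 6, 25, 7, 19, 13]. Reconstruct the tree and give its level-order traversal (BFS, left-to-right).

Inorder:  [4, 6, 7, 13, 19, 25]
Preorder: [4, 6, 25, 7, 19, 13]
Algorithm: preorder visits root first, so consume preorder in order;
for each root, split the current inorder slice at that value into
left-subtree inorder and right-subtree inorder, then recurse.
Recursive splits:
  root=4; inorder splits into left=[], right=[6, 7, 13, 19, 25]
  root=6; inorder splits into left=[], right=[7, 13, 19, 25]
  root=25; inorder splits into left=[7, 13, 19], right=[]
  root=7; inorder splits into left=[], right=[13, 19]
  root=19; inorder splits into left=[13], right=[]
  root=13; inorder splits into left=[], right=[]
Reconstructed level-order: [4, 6, 25, 7, 19, 13]


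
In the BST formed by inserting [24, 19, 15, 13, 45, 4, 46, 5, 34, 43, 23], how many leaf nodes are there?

Tree built from: [24, 19, 15, 13, 45, 4, 46, 5, 34, 43, 23]
Tree (level-order array): [24, 19, 45, 15, 23, 34, 46, 13, None, None, None, None, 43, None, None, 4, None, None, None, None, 5]
Rule: A leaf has 0 children.
Per-node child counts:
  node 24: 2 child(ren)
  node 19: 2 child(ren)
  node 15: 1 child(ren)
  node 13: 1 child(ren)
  node 4: 1 child(ren)
  node 5: 0 child(ren)
  node 23: 0 child(ren)
  node 45: 2 child(ren)
  node 34: 1 child(ren)
  node 43: 0 child(ren)
  node 46: 0 child(ren)
Matching nodes: [5, 23, 43, 46]
Count of leaf nodes: 4


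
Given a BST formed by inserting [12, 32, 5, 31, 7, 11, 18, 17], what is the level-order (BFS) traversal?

Tree insertion order: [12, 32, 5, 31, 7, 11, 18, 17]
Tree (level-order array): [12, 5, 32, None, 7, 31, None, None, 11, 18, None, None, None, 17]
BFS from the root, enqueuing left then right child of each popped node:
  queue [12] -> pop 12, enqueue [5, 32], visited so far: [12]
  queue [5, 32] -> pop 5, enqueue [7], visited so far: [12, 5]
  queue [32, 7] -> pop 32, enqueue [31], visited so far: [12, 5, 32]
  queue [7, 31] -> pop 7, enqueue [11], visited so far: [12, 5, 32, 7]
  queue [31, 11] -> pop 31, enqueue [18], visited so far: [12, 5, 32, 7, 31]
  queue [11, 18] -> pop 11, enqueue [none], visited so far: [12, 5, 32, 7, 31, 11]
  queue [18] -> pop 18, enqueue [17], visited so far: [12, 5, 32, 7, 31, 11, 18]
  queue [17] -> pop 17, enqueue [none], visited so far: [12, 5, 32, 7, 31, 11, 18, 17]
Result: [12, 5, 32, 7, 31, 11, 18, 17]


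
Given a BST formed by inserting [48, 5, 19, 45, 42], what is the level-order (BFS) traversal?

Tree insertion order: [48, 5, 19, 45, 42]
Tree (level-order array): [48, 5, None, None, 19, None, 45, 42]
BFS from the root, enqueuing left then right child of each popped node:
  queue [48] -> pop 48, enqueue [5], visited so far: [48]
  queue [5] -> pop 5, enqueue [19], visited so far: [48, 5]
  queue [19] -> pop 19, enqueue [45], visited so far: [48, 5, 19]
  queue [45] -> pop 45, enqueue [42], visited so far: [48, 5, 19, 45]
  queue [42] -> pop 42, enqueue [none], visited so far: [48, 5, 19, 45, 42]
Result: [48, 5, 19, 45, 42]


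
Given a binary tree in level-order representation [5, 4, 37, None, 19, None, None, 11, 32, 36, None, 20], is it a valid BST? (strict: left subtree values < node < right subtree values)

Level-order array: [5, 4, 37, None, 19, None, None, 11, 32, 36, None, 20]
Validate using subtree bounds (lo, hi): at each node, require lo < value < hi,
then recurse left with hi=value and right with lo=value.
Preorder trace (stopping at first violation):
  at node 5 with bounds (-inf, +inf): OK
  at node 4 with bounds (-inf, 5): OK
  at node 19 with bounds (4, 5): VIOLATION
Node 19 violates its bound: not (4 < 19 < 5).
Result: Not a valid BST


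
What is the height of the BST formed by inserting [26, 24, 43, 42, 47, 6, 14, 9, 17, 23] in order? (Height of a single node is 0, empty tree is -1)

Insertion order: [26, 24, 43, 42, 47, 6, 14, 9, 17, 23]
Tree (level-order array): [26, 24, 43, 6, None, 42, 47, None, 14, None, None, None, None, 9, 17, None, None, None, 23]
Compute height bottom-up (empty subtree = -1):
  height(9) = 1 + max(-1, -1) = 0
  height(23) = 1 + max(-1, -1) = 0
  height(17) = 1 + max(-1, 0) = 1
  height(14) = 1 + max(0, 1) = 2
  height(6) = 1 + max(-1, 2) = 3
  height(24) = 1 + max(3, -1) = 4
  height(42) = 1 + max(-1, -1) = 0
  height(47) = 1 + max(-1, -1) = 0
  height(43) = 1 + max(0, 0) = 1
  height(26) = 1 + max(4, 1) = 5
Height = 5


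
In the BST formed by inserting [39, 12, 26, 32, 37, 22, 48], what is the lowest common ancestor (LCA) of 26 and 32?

Tree insertion order: [39, 12, 26, 32, 37, 22, 48]
Tree (level-order array): [39, 12, 48, None, 26, None, None, 22, 32, None, None, None, 37]
In a BST, the LCA of p=26, q=32 is the first node v on the
root-to-leaf path with p <= v <= q (go left if both < v, right if both > v).
Walk from root:
  at 39: both 26 and 32 < 39, go left
  at 12: both 26 and 32 > 12, go right
  at 26: 26 <= 26 <= 32, this is the LCA
LCA = 26
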